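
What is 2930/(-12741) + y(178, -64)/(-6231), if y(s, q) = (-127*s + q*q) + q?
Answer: 782776/284549 ≈ 2.7509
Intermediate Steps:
y(s, q) = q + q**2 - 127*s (y(s, q) = (-127*s + q**2) + q = (q**2 - 127*s) + q = q + q**2 - 127*s)
2930/(-12741) + y(178, -64)/(-6231) = 2930/(-12741) + (-64 + (-64)**2 - 127*178)/(-6231) = 2930*(-1/12741) + (-64 + 4096 - 22606)*(-1/6231) = -2930/12741 - 18574*(-1/6231) = -2930/12741 + 18574/6231 = 782776/284549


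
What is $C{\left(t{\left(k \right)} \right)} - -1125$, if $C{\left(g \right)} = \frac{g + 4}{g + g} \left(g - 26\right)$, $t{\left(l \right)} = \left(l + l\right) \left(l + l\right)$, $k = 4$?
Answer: $\frac{18323}{16} \approx 1145.2$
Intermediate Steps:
$t{\left(l \right)} = 4 l^{2}$ ($t{\left(l \right)} = 2 l 2 l = 4 l^{2}$)
$C{\left(g \right)} = \frac{\left(-26 + g\right) \left(4 + g\right)}{2 g}$ ($C{\left(g \right)} = \frac{4 + g}{2 g} \left(-26 + g\right) = \frac{\left(-26 + g\right) \left(4 + g\right)}{2 g}$)
$C{\left(t{\left(k \right)} \right)} - -1125 = \left(-11 + \frac{4 \cdot 4^{2}}{2} - \frac{52}{4 \cdot 4^{2}}\right) - -1125 = \left(-11 + \frac{4 \cdot 16}{2} - \frac{52}{4 \cdot 16}\right) + 1125 = \left(-11 + \frac{1}{2} \cdot 64 - \frac{52}{64}\right) + 1125 = \left(-11 + 32 - \frac{13}{16}\right) + 1125 = \frac{323}{16} + 1125 = \frac{18323}{16}$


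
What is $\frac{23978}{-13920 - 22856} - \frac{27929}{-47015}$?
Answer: $- \frac{50104383}{864511820} \approx -0.057957$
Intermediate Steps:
$\frac{23978}{-13920 - 22856} - \frac{27929}{-47015} = \frac{23978}{-13920 - 22856} - - \frac{27929}{47015} = \frac{23978}{-36776} + \frac{27929}{47015} = 23978 \left(- \frac{1}{36776}\right) + \frac{27929}{47015} = - \frac{11989}{18388} + \frac{27929}{47015} = - \frac{50104383}{864511820}$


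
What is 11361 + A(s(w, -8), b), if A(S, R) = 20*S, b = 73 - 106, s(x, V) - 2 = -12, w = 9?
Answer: 11161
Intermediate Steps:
s(x, V) = -10 (s(x, V) = 2 - 12 = -10)
b = -33
11361 + A(s(w, -8), b) = 11361 + 20*(-10) = 11361 - 200 = 11161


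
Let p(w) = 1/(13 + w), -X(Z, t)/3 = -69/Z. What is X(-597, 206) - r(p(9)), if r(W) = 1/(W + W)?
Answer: -2258/199 ≈ -11.347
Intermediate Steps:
X(Z, t) = 207/Z (X(Z, t) = -(-207)/Z = 207/Z)
r(W) = 1/(2*W)
X(-597, 206) - r(p(9)) = 207/(-597) - 1/(2*(1/(13 + 9))) = 207*(-1/597) - 1/(2*(1/22)) = -69/199 - 1/(2*1/22) = -69/199 - 22/2 = -69/199 - 1*11 = -69/199 - 11 = -2258/199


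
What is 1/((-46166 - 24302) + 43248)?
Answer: -1/27220 ≈ -3.6738e-5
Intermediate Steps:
1/((-46166 - 24302) + 43248) = 1/(-70468 + 43248) = 1/(-27220) = -1/27220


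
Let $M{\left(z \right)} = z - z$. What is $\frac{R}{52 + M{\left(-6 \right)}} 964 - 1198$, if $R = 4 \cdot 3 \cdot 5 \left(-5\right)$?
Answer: $- \frac{87874}{13} \approx -6759.5$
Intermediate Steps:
$M{\left(z \right)} = 0$
$R = -300$ ($R = 4 \cdot 15 \left(-5\right) = 4 \left(-75\right) = -300$)
$\frac{R}{52 + M{\left(-6 \right)}} 964 - 1198 = \frac{1}{52 + 0} \left(-300\right) 964 - 1198 = \frac{1}{52} \left(-300\right) 964 - 1198 = \left(- \frac{75}{13}\right) 964 - 1198 = - \frac{72300}{13} - 1198 = - \frac{87874}{13}$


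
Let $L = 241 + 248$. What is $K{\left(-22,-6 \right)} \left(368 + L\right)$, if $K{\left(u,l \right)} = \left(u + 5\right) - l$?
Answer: $-9427$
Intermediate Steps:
$L = 489$
$K{\left(u,l \right)} = 5 + u - l$ ($K{\left(u,l \right)} = \left(5 + u\right) - l = 5 + u - l$)
$K{\left(-22,-6 \right)} \left(368 + L\right) = \left(5 - 22 - -6\right) \left(368 + 489\right) = \left(5 - 22 + 6\right) 857 = \left(-11\right) 857 = -9427$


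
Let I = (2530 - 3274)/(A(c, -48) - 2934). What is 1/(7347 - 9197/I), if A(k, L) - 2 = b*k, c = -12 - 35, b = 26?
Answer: -12/528035 ≈ -2.2726e-5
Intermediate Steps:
c = -47
A(k, L) = 2 + 26*k
I = 12/67 (I = (2530 - 3274)/((2 + 26*(-47)) - 2934) = -744/((2 - 1222) - 2934) = -744/(-1220 - 2934) = -744/(-4154) = -744*(-1/4154) = 12/67 ≈ 0.17910)
1/(7347 - 9197/I) = 1/(7347 - 9197/12/67) = 1/(7347 - 9197*67/12) = 1/(7347 - 616199/12) = 1/(-528035/12) = -12/528035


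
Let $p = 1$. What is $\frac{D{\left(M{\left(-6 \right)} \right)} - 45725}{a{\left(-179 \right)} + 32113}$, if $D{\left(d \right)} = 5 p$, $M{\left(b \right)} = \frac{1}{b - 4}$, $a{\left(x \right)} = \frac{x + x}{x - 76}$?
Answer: $- \frac{11658600}{8189173} \approx -1.4237$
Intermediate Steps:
$a{\left(x \right)} = \frac{2 x}{-76 + x}$
$M{\left(b \right)} = \frac{1}{-4 + b}$
$D{\left(d \right)} = 5$ ($D{\left(d \right)} = 5 \cdot 1 = 5$)
$\frac{D{\left(M{\left(-6 \right)} \right)} - 45725}{a{\left(-179 \right)} + 32113} = \frac{5 - 45725}{2 \left(-179\right) \frac{1}{-76 - 179} + 32113} = - \frac{45720}{2 \left(-179\right) \frac{1}{-255} + 32113} = - \frac{45720}{2 \left(-179\right) \left(- \frac{1}{255}\right) + 32113} = - \frac{45720}{\frac{358}{255} + 32113} = - \frac{45720}{\frac{8189173}{255}} = \left(-45720\right) \frac{255}{8189173} = - \frac{11658600}{8189173}$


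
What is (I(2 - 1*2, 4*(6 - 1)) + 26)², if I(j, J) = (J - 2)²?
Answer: 122500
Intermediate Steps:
I(j, J) = (-2 + J)²
(I(2 - 1*2, 4*(6 - 1)) + 26)² = ((-2 + 4*(6 - 1))² + 26)² = ((-2 + 4*5)² + 26)² = ((-2 + 20)² + 26)² = (18² + 26)² = (324 + 26)² = 350² = 122500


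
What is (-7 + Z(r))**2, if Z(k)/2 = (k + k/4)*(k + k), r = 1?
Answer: 4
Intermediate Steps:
Z(k) = 5*k**2 (Z(k) = 2*((k + k/4)*(k + k)) = 2*((k + k*(1/4))*(2*k)) = 2*((k + k/4)*(2*k)) = 2*((5*k/4)*(2*k)) = 2*(5*k**2/2) = 5*k**2)
(-7 + Z(r))**2 = (-7 + 5*1**2)**2 = (-7 + 5*1)**2 = (-7 + 5)**2 = (-2)**2 = 4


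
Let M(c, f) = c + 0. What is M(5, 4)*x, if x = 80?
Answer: 400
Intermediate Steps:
M(c, f) = c
M(5, 4)*x = 5*80 = 400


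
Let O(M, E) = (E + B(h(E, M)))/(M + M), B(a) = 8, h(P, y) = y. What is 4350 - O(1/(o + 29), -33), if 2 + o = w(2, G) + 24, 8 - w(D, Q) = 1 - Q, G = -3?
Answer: 10075/2 ≈ 5037.5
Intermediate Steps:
w(D, Q) = 7 + Q (w(D, Q) = 8 - (1 - Q) = 8 + (-1 + Q) = 7 + Q)
o = 26 (o = -2 + ((7 - 3) + 24) = -2 + (4 + 24) = -2 + 28 = 26)
O(M, E) = (8 + E)/(2*M) (O(M, E) = (E + 8)/(M + M) = (8 + E)/((2*M)) = (8 + E)*(1/(2*M)) = (8 + E)/(2*M))
4350 - O(1/(o + 29), -33) = 4350 - (8 - 33)/(2*(1/(26 + 29))) = 4350 - (-25)/(2*(1/55)) = 4350 - (-25)/(2*1/55) = 4350 - 55*(-25)/2 = 4350 - 1*(-1375/2) = 4350 + 1375/2 = 10075/2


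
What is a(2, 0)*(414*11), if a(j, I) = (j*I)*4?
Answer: 0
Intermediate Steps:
a(j, I) = 4*I*j (a(j, I) = (I*j)*4 = 4*I*j)
a(2, 0)*(414*11) = (4*0*2)*(414*11) = 0*4554 = 0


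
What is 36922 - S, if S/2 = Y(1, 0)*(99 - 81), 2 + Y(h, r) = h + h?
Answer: 36922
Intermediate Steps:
Y(h, r) = -2 + 2*h (Y(h, r) = -2 + (h + h) = -2 + 2*h)
S = 0 (S = 2*((-2 + 2*1)*(99 - 81)) = 2*((-2 + 2)*18) = 2*(0*18) = 2*0 = 0)
36922 - S = 36922 - 1*0 = 36922 + 0 = 36922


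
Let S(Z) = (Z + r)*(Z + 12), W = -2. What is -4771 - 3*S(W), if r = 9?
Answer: -4981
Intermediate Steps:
S(Z) = (9 + Z)*(12 + Z) (S(Z) = (Z + 9)*(Z + 12) = (9 + Z)*(12 + Z))
-4771 - 3*S(W) = -4771 - 3*(108 + (-2)² + 21*(-2)) = -4771 - 3*(108 + 4 - 42) = -4771 - 3*70 = -4771 - 210 = -4981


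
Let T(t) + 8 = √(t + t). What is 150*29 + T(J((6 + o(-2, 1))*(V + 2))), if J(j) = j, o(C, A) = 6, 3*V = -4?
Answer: 4346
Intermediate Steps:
V = -4/3 (V = (⅓)*(-4) = -4/3 ≈ -1.3333)
T(t) = -8 + √2*√t (T(t) = -8 + √(t + t) = -8 + √(2*t) = -8 + √2*√t)
150*29 + T(J((6 + o(-2, 1))*(V + 2))) = 150*29 + (-8 + √2*√((6 + 6)*(-4/3 + 2))) = 4350 + (-8 + √2*√(12*(⅔))) = 4350 + (-8 + √2*√8) = 4350 + (-8 + √2*(2*√2)) = 4350 + (-8 + 4) = 4350 - 4 = 4346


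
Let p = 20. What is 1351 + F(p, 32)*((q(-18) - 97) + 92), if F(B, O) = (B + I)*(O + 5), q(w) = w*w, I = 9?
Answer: 343638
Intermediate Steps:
q(w) = w**2
F(B, O) = (5 + O)*(9 + B) (F(B, O) = (B + 9)*(O + 5) = (9 + B)*(5 + O) = (5 + O)*(9 + B))
1351 + F(p, 32)*((q(-18) - 97) + 92) = 1351 + (45 + 5*20 + 9*32 + 20*32)*(((-18)**2 - 97) + 92) = 1351 + (45 + 100 + 288 + 640)*((324 - 97) + 92) = 1351 + 1073*(227 + 92) = 1351 + 1073*319 = 1351 + 342287 = 343638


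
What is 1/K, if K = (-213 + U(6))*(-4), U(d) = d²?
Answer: 1/708 ≈ 0.0014124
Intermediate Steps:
K = 708 (K = (-213 + 6²)*(-4) = (-213 + 36)*(-4) = -177*(-4) = 708)
1/K = 1/708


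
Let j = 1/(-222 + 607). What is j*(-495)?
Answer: -9/7 ≈ -1.2857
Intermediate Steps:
j = 1/385 ≈ 0.0025974
j*(-495) = (1/385)*(-495) = -9/7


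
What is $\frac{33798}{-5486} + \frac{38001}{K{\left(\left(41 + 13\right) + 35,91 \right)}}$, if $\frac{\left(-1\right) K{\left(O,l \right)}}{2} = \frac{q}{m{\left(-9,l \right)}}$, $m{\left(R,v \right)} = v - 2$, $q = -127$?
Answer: $\frac{9272777781}{696722} \approx 13309.0$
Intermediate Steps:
$m{\left(R,v \right)} = -2 + v$ ($m{\left(R,v \right)} = v - 2 = -2 + v$)
$K{\left(O,l \right)} = \frac{254}{-2 + l}$ ($K{\left(O,l \right)} = - 2 \left(- \frac{127}{-2 + l}\right) = \frac{254}{-2 + l}$)
$\frac{33798}{-5486} + \frac{38001}{K{\left(\left(41 + 13\right) + 35,91 \right)}} = \frac{33798}{-5486} + \frac{38001}{254 \frac{1}{-2 + 91}} = 33798 \left(- \frac{1}{5486}\right) + \frac{38001}{254 \cdot \frac{1}{89}} = - \frac{16899}{2743} + \frac{38001}{254 \cdot \frac{1}{89}} = - \frac{16899}{2743} + \frac{38001}{\frac{254}{89}} = - \frac{16899}{2743} + 38001 \cdot \frac{89}{254} = - \frac{16899}{2743} + \frac{3382089}{254} = \frac{9272777781}{696722}$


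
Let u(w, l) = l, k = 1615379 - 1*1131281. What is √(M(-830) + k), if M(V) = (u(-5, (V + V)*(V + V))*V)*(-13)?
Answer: √29733408098 ≈ 1.7243e+5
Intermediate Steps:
k = 484098 (k = 1615379 - 1131281 = 484098)
M(V) = -52*V³ (M(V) = (((V + V)*(V + V))*V)*(-13) = (((2*V)*(2*V))*V)*(-13) = ((4*V²)*V)*(-13) = (4*V³)*(-13) = -52*V³)
√(M(-830) + k) = √(-52*(-830)³ + 484098) = √(-52*(-571787000) + 484098) = √(29732924000 + 484098) = √29733408098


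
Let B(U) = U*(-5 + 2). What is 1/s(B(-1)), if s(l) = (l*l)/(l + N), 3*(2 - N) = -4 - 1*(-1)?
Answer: ⅔ ≈ 0.66667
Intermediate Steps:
N = 3 (N = 2 - (-4 - 1*(-1))/3 = 2 - (-4 + 1)/3 = 2 - ⅓*(-3) = 2 + 1 = 3)
B(U) = -3*U (B(U) = U*(-3) = -3*U)
s(l) = l²/(3 + l) (s(l) = (l*l)/(l + 3) = l²/(3 + l))
1/s(B(-1)) = 1/((-3*(-1))²/(3 - 3*(-1))) = 1/(3²/(3 + 3)) = 1/(9/6) = 1/(9*(⅙)) = 1/(3/2) = ⅔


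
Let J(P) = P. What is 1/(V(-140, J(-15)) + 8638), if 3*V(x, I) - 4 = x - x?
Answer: 3/25918 ≈ 0.00011575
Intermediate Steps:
V(x, I) = 4/3 (V(x, I) = 4/3 + (x - x)/3 = 4/3 + (1/3)*0 = 4/3 + 0 = 4/3)
1/(V(-140, J(-15)) + 8638) = 1/(4/3 + 8638) = 1/(25918/3) = 3/25918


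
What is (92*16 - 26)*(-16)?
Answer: -23136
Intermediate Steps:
(92*16 - 26)*(-16) = (1472 - 26)*(-16) = 1446*(-16) = -23136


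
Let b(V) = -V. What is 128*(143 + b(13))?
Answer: 16640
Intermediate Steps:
128*(143 + b(13)) = 128*(143 - 1*13) = 128*(143 - 13) = 128*130 = 16640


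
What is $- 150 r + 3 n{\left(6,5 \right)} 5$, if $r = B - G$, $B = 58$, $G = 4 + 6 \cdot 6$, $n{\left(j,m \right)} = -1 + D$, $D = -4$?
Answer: $-2775$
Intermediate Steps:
$n{\left(j,m \right)} = -5$ ($n{\left(j,m \right)} = -1 - 4 = -5$)
$G = 40$ ($G = 4 + 36 = 40$)
$r = 18$ ($r = 58 - 40 = 18$)
$- 150 r + 3 n{\left(6,5 \right)} 5 = \left(-150\right) 18 + 3 \left(-5\right) 5 = -2700 - 75 = -2775$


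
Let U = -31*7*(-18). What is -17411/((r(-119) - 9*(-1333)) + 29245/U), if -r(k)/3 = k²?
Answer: 68007366/119049071 ≈ 0.57125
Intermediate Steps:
r(k) = -3*k²
U = 3906 (U = -217*(-18) = 3906)
-17411/((r(-119) - 9*(-1333)) + 29245/U) = -17411/((-3*(-119)² - 9*(-1333)) + 29245/3906) = -17411/((-3*14161 + 11997) + 29245*(1/3906)) = -17411/((-42483 + 11997) + 29245/3906) = -17411/(-30486 + 29245/3906) = -17411/(-119049071/3906) = -17411*(-3906/119049071) = 68007366/119049071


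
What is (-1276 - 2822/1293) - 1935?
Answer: -4154645/1293 ≈ -3213.2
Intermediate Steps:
(-1276 - 2822/1293) - 1935 = -1652690/1293 - 1935 = -4154645/1293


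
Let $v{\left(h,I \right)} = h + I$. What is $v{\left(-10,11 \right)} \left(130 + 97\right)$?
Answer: $227$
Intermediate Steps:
$v{\left(h,I \right)} = I + h$
$v{\left(-10,11 \right)} \left(130 + 97\right) = \left(11 - 10\right) \left(130 + 97\right) = 1 \cdot 227 = 227$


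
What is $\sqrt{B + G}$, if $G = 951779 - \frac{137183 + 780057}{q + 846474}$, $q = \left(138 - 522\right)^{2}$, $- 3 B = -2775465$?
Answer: $\frac{\sqrt{18542162650131834}}{99393} \approx 1370.0$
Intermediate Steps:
$B = 925155$ ($B = \left(- \frac{1}{3}\right) \left(-2775465\right) = 925155$)
$q = 147456$ ($q = \left(-384\right)^{2} = 147456$)
$G = \frac{94600078423}{99393}$ ($G = 951779 - \frac{137183 + 780057}{147456 + 846474} = 951779 - \frac{917240}{993930} = 951779 - 917240 \cdot \frac{1}{993930} = 951779 - \frac{91724}{99393} = \frac{94600078423}{99393} \approx 9.5178 \cdot 10^{5}$)
$\sqrt{B + G} = \sqrt{925155 + \frac{94600078423}{99393}} = \sqrt{\frac{186554009338}{99393}} = \frac{\sqrt{18542162650131834}}{99393}$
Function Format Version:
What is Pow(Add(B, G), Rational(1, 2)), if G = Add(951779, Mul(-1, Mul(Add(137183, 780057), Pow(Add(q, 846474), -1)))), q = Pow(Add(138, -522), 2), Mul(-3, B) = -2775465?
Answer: Mul(Rational(1, 99393), Pow(18542162650131834, Rational(1, 2))) ≈ 1370.0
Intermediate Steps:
B = 925155 (B = Mul(Rational(-1, 3), -2775465) = 925155)
q = 147456 (q = Pow(-384, 2) = 147456)
G = Rational(94600078423, 99393) (G = Add(951779, Mul(-1, Mul(Add(137183, 780057), Pow(Add(147456, 846474), -1)))) = Add(951779, Mul(-1, Mul(917240, Pow(993930, -1)))) = Add(951779, Mul(-1, Mul(917240, Rational(1, 993930)))) = Add(951779, Mul(-1, Rational(91724, 99393))) = Add(951779, Rational(-91724, 99393)) = Rational(94600078423, 99393) ≈ 9.5178e+5)
Pow(Add(B, G), Rational(1, 2)) = Pow(Add(925155, Rational(94600078423, 99393)), Rational(1, 2)) = Pow(Rational(186554009338, 99393), Rational(1, 2)) = Mul(Rational(1, 99393), Pow(18542162650131834, Rational(1, 2)))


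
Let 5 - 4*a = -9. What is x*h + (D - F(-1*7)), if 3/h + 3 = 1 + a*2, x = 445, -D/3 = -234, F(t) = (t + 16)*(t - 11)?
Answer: 1131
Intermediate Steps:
F(t) = (-11 + t)*(16 + t) (F(t) = (16 + t)*(-11 + t) = (-11 + t)*(16 + t))
a = 7/2 (a = 5/4 - ¼*(-9) = 5/4 + 9/4 = 7/2 ≈ 3.5000)
D = 702 (D = -3*(-234) = 702)
h = ⅗ (h = 3/(-3 + (1 + (7/2)*2)) = 3/(-3 + (1 + 7)) = 3/(-3 + 8) = 3/5 = 3*(⅕) = ⅗ ≈ 0.60000)
x*h + (D - F(-1*7)) = 445*(⅗) + (702 - (-176 + (-1*7)² + 5*(-1*7))) = 267 + (702 - (-176 + (-7)² + 5*(-7))) = 267 + (702 - (-176 + 49 - 35)) = 267 + (702 - 1*(-162)) = 267 + (702 + 162) = 267 + 864 = 1131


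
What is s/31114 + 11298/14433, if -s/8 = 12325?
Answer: -178594638/74844727 ≈ -2.3862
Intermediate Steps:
s = -98600 (s = -8*12325 = -98600)
s/31114 + 11298/14433 = -98600/31114 + 11298/14433 = -98600*1/31114 + 11298*(1/14433) = -49300/15557 + 3766/4811 = -178594638/74844727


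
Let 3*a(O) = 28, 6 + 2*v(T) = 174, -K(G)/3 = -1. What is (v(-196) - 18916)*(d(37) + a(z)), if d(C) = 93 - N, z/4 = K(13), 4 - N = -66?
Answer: -1826704/3 ≈ -6.0890e+5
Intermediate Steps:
K(G) = 3 (K(G) = -3*(-1) = 3)
N = 70 (N = 4 - 1*(-66) = 4 + 66 = 70)
v(T) = 84 (v(T) = -3 + (1/2)*174 = -3 + 87 = 84)
z = 12 (z = 4*3 = 12)
d(C) = 23 (d(C) = 93 - 1*70 = 93 - 70 = 23)
a(O) = 28/3 (a(O) = (1/3)*28 = 28/3)
(v(-196) - 18916)*(d(37) + a(z)) = (84 - 18916)*(23 + 28/3) = -18832*97/3 = -1826704/3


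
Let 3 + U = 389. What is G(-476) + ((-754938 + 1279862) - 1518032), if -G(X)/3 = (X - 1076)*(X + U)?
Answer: -1412148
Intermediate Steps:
U = 386 (U = -3 + 389 = 386)
G(X) = -3*(-1076 + X)*(386 + X) (G(X) = -3*(X - 1076)*(X + 386) = -3*(-1076 + X)*(386 + X))
G(-476) + ((-754938 + 1279862) - 1518032) = (1246008 - 3*(-476)**2 + 2070*(-476)) + ((-754938 + 1279862) - 1518032) = (1246008 - 3*226576 - 985320) + (524924 - 1518032) = (1246008 - 679728 - 985320) - 993108 = -419040 - 993108 = -1412148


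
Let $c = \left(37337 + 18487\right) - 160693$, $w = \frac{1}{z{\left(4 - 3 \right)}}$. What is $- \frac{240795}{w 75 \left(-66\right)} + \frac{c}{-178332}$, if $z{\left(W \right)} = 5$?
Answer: $\frac{43480075}{178332} \approx 243.82$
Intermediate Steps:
$w = \frac{1}{5} \approx 0.2$
$c = -104869$ ($c = 55824 - 160693 = -104869$)
$- \frac{240795}{w 75 \left(-66\right)} + \frac{c}{-178332} = - \frac{240795}{\frac{1}{5} \cdot 75 \left(-66\right)} - \frac{104869}{-178332} = - \frac{240795}{15 \left(-66\right)} - - \frac{104869}{178332} = - \frac{240795}{-990} + \frac{104869}{178332} = \left(-240795\right) \left(- \frac{1}{990}\right) + \frac{104869}{178332} = \frac{5351}{22} + \frac{104869}{178332} = \frac{43480075}{178332}$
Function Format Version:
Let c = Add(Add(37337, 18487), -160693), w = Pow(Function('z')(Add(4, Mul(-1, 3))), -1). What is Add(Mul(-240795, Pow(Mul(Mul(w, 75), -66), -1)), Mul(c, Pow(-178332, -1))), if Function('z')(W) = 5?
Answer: Rational(43480075, 178332) ≈ 243.82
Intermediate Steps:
w = Rational(1, 5) (w = Pow(5, -1) = Rational(1, 5) ≈ 0.20000)
c = -104869 (c = Add(55824, -160693) = -104869)
Add(Mul(-240795, Pow(Mul(Mul(w, 75), -66), -1)), Mul(c, Pow(-178332, -1))) = Add(Mul(-240795, Pow(Mul(Mul(Rational(1, 5), 75), -66), -1)), Mul(-104869, Pow(-178332, -1))) = Add(Mul(-240795, Pow(Mul(15, -66), -1)), Mul(-104869, Rational(-1, 178332))) = Add(Mul(-240795, Pow(-990, -1)), Rational(104869, 178332)) = Add(Mul(-240795, Rational(-1, 990)), Rational(104869, 178332)) = Add(Rational(5351, 22), Rational(104869, 178332)) = Rational(43480075, 178332)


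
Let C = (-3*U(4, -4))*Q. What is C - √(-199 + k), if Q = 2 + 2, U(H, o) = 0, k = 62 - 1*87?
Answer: -4*I*√14 ≈ -14.967*I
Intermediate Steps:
k = -25 (k = 62 - 87 = -25)
Q = 4
C = 0 (C = -3*0*4 = 0*4 = 0)
C - √(-199 + k) = 0 - √(-199 - 25) = 0 - √(-224) = 0 - 4*I*√14 = -4*I*√14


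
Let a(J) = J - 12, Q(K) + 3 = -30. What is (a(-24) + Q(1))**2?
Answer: 4761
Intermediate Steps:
Q(K) = -33 (Q(K) = -3 - 30 = -33)
a(J) = -12 + J
(a(-24) + Q(1))**2 = ((-12 - 24) - 33)**2 = (-36 - 33)**2 = (-69)**2 = 4761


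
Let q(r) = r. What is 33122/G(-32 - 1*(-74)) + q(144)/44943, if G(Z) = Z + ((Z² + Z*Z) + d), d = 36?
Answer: 248186885/27010743 ≈ 9.1884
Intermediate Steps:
G(Z) = 36 + Z + 2*Z² (G(Z) = Z + ((Z² + Z*Z) + 36) = Z + ((Z² + Z²) + 36) = Z + (2*Z² + 36) = Z + (36 + 2*Z²) = 36 + Z + 2*Z²)
33122/G(-32 - 1*(-74)) + q(144)/44943 = 33122/(36 + (-32 - 1*(-74)) + 2*(-32 - 1*(-74))²) + 144/44943 = 33122/(36 + (-32 + 74) + 2*(-32 + 74)²) + 144*(1/44943) = 33122/(36 + 42 + 2*42²) + 48/14981 = 33122/(36 + 42 + 2*1764) + 48/14981 = 33122/(36 + 42 + 3528) + 48/14981 = 33122/3606 + 48/14981 = 33122*(1/3606) + 48/14981 = 16561/1803 + 48/14981 = 248186885/27010743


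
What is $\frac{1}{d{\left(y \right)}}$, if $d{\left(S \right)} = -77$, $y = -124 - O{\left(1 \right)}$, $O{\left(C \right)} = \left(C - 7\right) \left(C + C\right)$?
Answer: $- \frac{1}{77} \approx -0.012987$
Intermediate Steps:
$O{\left(C \right)} = 2 C \left(-7 + C\right)$ ($O{\left(C \right)} = \left(-7 + C\right) 2 C = 2 C \left(-7 + C\right)$)
$y = -112$ ($y = -124 - 2 \cdot 1 \left(-7 + 1\right) = -124 - 2 \cdot 1 \left(-6\right) = -124 - -12 = -124 + 12 = -112$)
$\frac{1}{d{\left(y \right)}} = \frac{1}{-77} = - \frac{1}{77}$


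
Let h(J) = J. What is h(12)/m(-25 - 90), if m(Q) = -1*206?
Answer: -6/103 ≈ -0.058252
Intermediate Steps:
m(Q) = -206
h(12)/m(-25 - 90) = 12/(-206) = 12*(-1/206) = -6/103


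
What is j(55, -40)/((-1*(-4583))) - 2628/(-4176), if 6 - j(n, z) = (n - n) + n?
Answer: 328875/531628 ≈ 0.61862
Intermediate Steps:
j(n, z) = 6 - n (j(n, z) = 6 - ((n - n) + n) = 6 - (0 + n) = 6 - n)
j(55, -40)/((-1*(-4583))) - 2628/(-4176) = (6 - 1*55)/((-1*(-4583))) - 2628/(-4176) = (6 - 55)/4583 - 2628*(-1/4176) = -49*1/4583 + 73/116 = -49/4583 + 73/116 = 328875/531628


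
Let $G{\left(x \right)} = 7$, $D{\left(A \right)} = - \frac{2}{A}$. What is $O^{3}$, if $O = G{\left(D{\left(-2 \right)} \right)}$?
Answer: $343$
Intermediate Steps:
$O = 7$
$O^{3} = 7^{3} = 343$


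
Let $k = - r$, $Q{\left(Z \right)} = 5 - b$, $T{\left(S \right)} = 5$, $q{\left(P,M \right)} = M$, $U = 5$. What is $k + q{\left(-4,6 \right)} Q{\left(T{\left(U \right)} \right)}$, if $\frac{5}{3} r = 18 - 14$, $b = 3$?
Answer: $\frac{48}{5} \approx 9.6$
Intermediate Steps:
$Q{\left(Z \right)} = 2$ ($Q{\left(Z \right)} = 5 - 3 = 2$)
$r = \frac{12}{5}$ ($r = \frac{3 \left(18 - 14\right)}{5} = \frac{3}{5} \cdot 4 = \frac{12}{5} \approx 2.4$)
$k = - \frac{12}{5}$ ($k = \left(-1\right) \frac{12}{5} = - \frac{12}{5} \approx -2.4$)
$k + q{\left(-4,6 \right)} Q{\left(T{\left(U \right)} \right)} = - \frac{12}{5} + 6 \cdot 2 = - \frac{12}{5} + 12 = \frac{48}{5}$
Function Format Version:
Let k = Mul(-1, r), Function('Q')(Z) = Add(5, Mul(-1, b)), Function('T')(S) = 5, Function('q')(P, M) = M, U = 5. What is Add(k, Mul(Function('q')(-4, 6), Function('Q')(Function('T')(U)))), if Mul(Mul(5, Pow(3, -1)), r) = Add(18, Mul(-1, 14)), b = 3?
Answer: Rational(48, 5) ≈ 9.6000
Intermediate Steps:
Function('Q')(Z) = 2 (Function('Q')(Z) = Add(5, Mul(-1, 3)) = Add(5, -3) = 2)
r = Rational(12, 5) (r = Mul(Rational(3, 5), Add(18, Mul(-1, 14))) = Mul(Rational(3, 5), Add(18, -14)) = Mul(Rational(3, 5), 4) = Rational(12, 5) ≈ 2.4000)
k = Rational(-12, 5) (k = Mul(-1, Rational(12, 5)) = Rational(-12, 5) ≈ -2.4000)
Add(k, Mul(Function('q')(-4, 6), Function('Q')(Function('T')(U)))) = Add(Rational(-12, 5), Mul(6, 2)) = Add(Rational(-12, 5), 12) = Rational(48, 5)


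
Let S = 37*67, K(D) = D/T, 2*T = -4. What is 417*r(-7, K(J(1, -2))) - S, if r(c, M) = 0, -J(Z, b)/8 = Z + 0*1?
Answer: -2479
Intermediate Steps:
T = -2 (T = (½)*(-4) = -2)
J(Z, b) = -8*Z (J(Z, b) = -8*(Z + 0*1) = -8*(Z + 0) = -8*Z)
K(D) = -D/2 (K(D) = D/(-2) = D*(-½) = -D/2)
S = 2479
417*r(-7, K(J(1, -2))) - S = 417*0 - 1*2479 = 0 - 2479 = -2479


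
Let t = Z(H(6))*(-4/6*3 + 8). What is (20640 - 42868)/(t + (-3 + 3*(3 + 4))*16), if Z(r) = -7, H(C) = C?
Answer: -11114/123 ≈ -90.358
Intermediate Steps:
t = -42 (t = -7*(-4/6*3 + 8) = -7*(-4*⅙*3 + 8) = -7*(-⅔*3 + 8) = -7*(-2 + 8) = -7*6 = -42)
(20640 - 42868)/(t + (-3 + 3*(3 + 4))*16) = (20640 - 42868)/(-42 + (-3 + 3*(3 + 4))*16) = -22228/(-42 + (-3 + 3*7)*16) = -22228/(-42 + (-3 + 21)*16) = -22228/(-42 + 18*16) = -22228/(-42 + 288) = -22228/246 = -22228*1/246 = -11114/123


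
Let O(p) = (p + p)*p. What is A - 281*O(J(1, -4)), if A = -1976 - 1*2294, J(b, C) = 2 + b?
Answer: -9328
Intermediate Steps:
O(p) = 2*p**2 (O(p) = (2*p)*p = 2*p**2)
A = -4270 (A = -1976 - 2294 = -4270)
A - 281*O(J(1, -4)) = -4270 - 562*(2 + 1)**2 = -4270 - 562*3**2 = -4270 - 562*9 = -4270 - 281*18 = -4270 - 5058 = -9328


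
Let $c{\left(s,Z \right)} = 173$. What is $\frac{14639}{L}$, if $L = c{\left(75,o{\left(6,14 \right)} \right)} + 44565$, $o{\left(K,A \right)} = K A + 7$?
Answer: $\frac{14639}{44738} \approx 0.32722$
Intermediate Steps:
$o{\left(K,A \right)} = 7 + A K$ ($o{\left(K,A \right)} = A K + 7 = 7 + A K$)
$L = 44738$ ($L = 173 + 44565 = 44738$)
$\frac{14639}{L} = \frac{14639}{44738}$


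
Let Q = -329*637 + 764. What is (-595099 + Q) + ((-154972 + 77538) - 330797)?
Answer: -1212139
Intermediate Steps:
Q = -208809 (Q = -209573 + 764 = -208809)
(-595099 + Q) + ((-154972 + 77538) - 330797) = (-595099 - 208809) + ((-154972 + 77538) - 330797) = -803908 + (-77434 - 330797) = -803908 - 408231 = -1212139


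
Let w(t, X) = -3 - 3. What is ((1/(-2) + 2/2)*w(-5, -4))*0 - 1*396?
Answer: -396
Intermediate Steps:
w(t, X) = -6
((1/(-2) + 2/2)*w(-5, -4))*0 - 1*396 = ((1/(-2) + 2/2)*(-6))*0 - 1*396 = ((1*(-1/2) + 2*(1/2))*(-6))*0 - 396 = ((-1/2 + 1)*(-6))*0 - 396 = ((1/2)*(-6))*0 - 396 = -3*0 - 396 = 0 - 396 = -396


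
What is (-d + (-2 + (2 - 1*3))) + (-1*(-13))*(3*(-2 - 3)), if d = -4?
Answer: -194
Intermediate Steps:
(-d + (-2 + (2 - 1*3))) + (-1*(-13))*(3*(-2 - 3)) = (-1*(-4) + (-2 + (2 - 1*3))) + (-1*(-13))*(3*(-2 - 3)) = (4 + (-2 + (2 - 3))) + 13*(3*(-5)) = (4 + (-2 - 1)) + 13*(-15) = (4 - 3) - 195 = 1 - 195 = -194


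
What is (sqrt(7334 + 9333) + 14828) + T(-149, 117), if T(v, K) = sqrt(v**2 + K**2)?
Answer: 14828 + sqrt(16667) + sqrt(35890) ≈ 15147.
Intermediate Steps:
T(v, K) = sqrt(K**2 + v**2)
(sqrt(7334 + 9333) + 14828) + T(-149, 117) = (sqrt(7334 + 9333) + 14828) + sqrt(117**2 + (-149)**2) = (sqrt(16667) + 14828) + sqrt(13689 + 22201) = (14828 + sqrt(16667)) + sqrt(35890) = 14828 + sqrt(16667) + sqrt(35890)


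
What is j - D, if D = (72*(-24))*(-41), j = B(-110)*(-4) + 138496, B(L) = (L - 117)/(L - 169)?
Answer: 18872884/279 ≈ 67645.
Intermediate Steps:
B(L) = (-117 + L)/(-169 + L)
j = 38639476/279 (j = ((-117 - 110)/(-169 - 110))*(-4) + 138496 = (-227/(-279))*(-4) + 138496 = -1/279*(-227)*(-4) + 138496 = (227/279)*(-4) + 138496 = -908/279 + 138496 = 38639476/279 ≈ 1.3849e+5)
D = 70848 (D = -1728*(-41) = 70848)
j - D = 38639476/279 - 1*70848 = 38639476/279 - 70848 = 18872884/279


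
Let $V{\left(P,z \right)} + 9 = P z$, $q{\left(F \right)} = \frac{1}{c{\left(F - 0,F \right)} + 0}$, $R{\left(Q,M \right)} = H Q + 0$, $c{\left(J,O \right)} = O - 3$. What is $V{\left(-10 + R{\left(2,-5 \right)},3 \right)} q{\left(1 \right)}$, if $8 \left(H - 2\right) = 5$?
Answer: $\frac{93}{8} \approx 11.625$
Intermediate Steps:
$H = \frac{21}{8}$ ($H = 2 + \frac{1}{8} \cdot 5 = 2 + \frac{5}{8} = \frac{21}{8} \approx 2.625$)
$c{\left(J,O \right)} = -3 + O$
$R{\left(Q,M \right)} = \frac{21 Q}{8}$ ($R{\left(Q,M \right)} = \frac{21 Q}{8} + 0 = \frac{21 Q}{8}$)
$q{\left(F \right)} = \frac{1}{-3 + F}$ ($q{\left(F \right)} = \frac{1}{\left(-3 + F\right) + 0} = \frac{1}{-3 + F}$)
$V{\left(P,z \right)} = -9 + P z$
$V{\left(-10 + R{\left(2,-5 \right)},3 \right)} q{\left(1 \right)} = \frac{-9 + \left(-10 + \frac{21}{8} \cdot 2\right) 3}{-3 + 1} = \frac{-9 + \left(-10 + \frac{21}{4}\right) 3}{-2} = \left(-9 - \frac{57}{4}\right) \left(- \frac{1}{2}\right) = \left(- \frac{93}{4}\right) \left(- \frac{1}{2}\right) = \frac{93}{8}$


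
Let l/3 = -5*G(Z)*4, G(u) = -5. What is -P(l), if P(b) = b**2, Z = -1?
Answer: -90000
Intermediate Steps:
l = 300 (l = 3*(-5*(-5)*4) = 3*(25*4) = 3*100 = 300)
-P(l) = -1*300**2 = -1*90000 = -90000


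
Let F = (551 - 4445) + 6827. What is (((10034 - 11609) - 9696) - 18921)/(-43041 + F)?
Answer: 204/271 ≈ 0.75277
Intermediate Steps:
F = 2933 (F = -3894 + 6827 = 2933)
(((10034 - 11609) - 9696) - 18921)/(-43041 + F) = (((10034 - 11609) - 9696) - 18921)/(-43041 + 2933) = ((-1575 - 9696) - 18921)/(-40108) = (-11271 - 18921)*(-1/40108) = -30192*(-1/40108) = 204/271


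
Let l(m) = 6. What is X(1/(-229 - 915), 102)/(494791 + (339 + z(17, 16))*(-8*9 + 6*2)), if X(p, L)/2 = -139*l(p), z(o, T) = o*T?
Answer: -1668/458131 ≈ -0.0036409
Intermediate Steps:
z(o, T) = T*o
X(p, L) = -1668 (X(p, L) = 2*(-139*6) = 2*(-834) = -1668)
X(1/(-229 - 915), 102)/(494791 + (339 + z(17, 16))*(-8*9 + 6*2)) = -1668/(494791 + (339 + 16*17)*(-8*9 + 6*2)) = -1668/(494791 + (339 + 272)*(-72 + 12)) = -1668/(494791 + 611*(-60)) = -1668/(494791 - 36660) = -1668/458131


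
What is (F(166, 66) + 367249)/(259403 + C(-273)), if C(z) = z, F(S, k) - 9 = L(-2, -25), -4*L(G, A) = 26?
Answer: 734503/518260 ≈ 1.4172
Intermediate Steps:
L(G, A) = -13/2 (L(G, A) = -¼*26 = -13/2)
F(S, k) = 5/2 (F(S, k) = 9 - 13/2 = 5/2)
(F(166, 66) + 367249)/(259403 + C(-273)) = (5/2 + 367249)/(259403 - 273) = (734503/2)/259130 = (734503/2)*(1/259130) = 734503/518260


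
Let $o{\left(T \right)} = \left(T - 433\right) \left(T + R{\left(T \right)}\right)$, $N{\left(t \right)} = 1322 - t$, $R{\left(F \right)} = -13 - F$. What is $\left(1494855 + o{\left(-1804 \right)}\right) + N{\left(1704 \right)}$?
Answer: $1523554$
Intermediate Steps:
$o{\left(T \right)} = 5629 - 13 T$ ($o{\left(T \right)} = \left(T - 433\right) \left(T - \left(13 + T\right)\right) = \left(-433 + T\right) \left(-13\right) = 5629 - 13 T$)
$\left(1494855 + o{\left(-1804 \right)}\right) + N{\left(1704 \right)} = \left(1494855 + \left(5629 - -23452\right)\right) + \left(1322 - 1704\right) = \left(1494855 + \left(5629 + 23452\right)\right) + \left(1322 - 1704\right) = \left(1494855 + 29081\right) - 382 = 1523936 - 382 = 1523554$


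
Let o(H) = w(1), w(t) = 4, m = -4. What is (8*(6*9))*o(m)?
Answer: 1728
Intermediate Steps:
o(H) = 4
(8*(6*9))*o(m) = (8*(6*9))*4 = (8*54)*4 = 432*4 = 1728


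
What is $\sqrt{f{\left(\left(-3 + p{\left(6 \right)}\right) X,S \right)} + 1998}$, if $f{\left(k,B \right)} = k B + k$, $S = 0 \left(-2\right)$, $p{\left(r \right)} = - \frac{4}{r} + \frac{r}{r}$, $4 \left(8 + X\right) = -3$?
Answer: $\frac{4 \sqrt{1137}}{3} \approx 44.959$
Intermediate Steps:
$X = - \frac{35}{4}$ ($X = -8 + \frac{1}{4} \left(-3\right) = -8 - \frac{3}{4} = - \frac{35}{4} \approx -8.75$)
$p{\left(r \right)} = 1 - \frac{4}{r}$ ($p{\left(r \right)} = - \frac{4}{r} + 1 = 1 - \frac{4}{r}$)
$S = 0$
$f{\left(k,B \right)} = k + B k$ ($f{\left(k,B \right)} = B k + k = k + B k$)
$\sqrt{f{\left(\left(-3 + p{\left(6 \right)}\right) X,S \right)} + 1998} = \sqrt{\left(-3 + \frac{-4 + 6}{6}\right) \left(- \frac{35}{4}\right) \left(1 + 0\right) + 1998} = \sqrt{\left(-3 + \frac{1}{6} \cdot 2\right) \left(- \frac{35}{4}\right) 1 + 1998} = \sqrt{\left(-3 + \frac{1}{3}\right) \left(- \frac{35}{4}\right) 1 + 1998} = \sqrt{\left(- \frac{8}{3}\right) \left(- \frac{35}{4}\right) 1 + 1998} = \sqrt{\frac{70}{3} \cdot 1 + 1998} = \sqrt{\frac{70}{3} + 1998} = \sqrt{\frac{6064}{3}} = \frac{4 \sqrt{1137}}{3}$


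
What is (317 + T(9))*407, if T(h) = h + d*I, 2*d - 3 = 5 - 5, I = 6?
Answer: 136345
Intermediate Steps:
d = 3/2 (d = 3/2 + (5 - 5)/2 = 3/2 + (½)*0 = 3/2 + 0 = 3/2 ≈ 1.5000)
T(h) = 9 + h (T(h) = h + (3/2)*6 = h + 9 = 9 + h)
(317 + T(9))*407 = (317 + (9 + 9))*407 = (317 + 18)*407 = 335*407 = 136345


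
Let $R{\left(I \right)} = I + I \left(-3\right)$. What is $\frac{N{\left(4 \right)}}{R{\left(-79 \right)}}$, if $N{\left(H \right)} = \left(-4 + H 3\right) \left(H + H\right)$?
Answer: $\frac{32}{79} \approx 0.40506$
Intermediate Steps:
$R{\left(I \right)} = - 2 I$ ($R{\left(I \right)} = I - 3 I = - 2 I$)
$N{\left(H \right)} = 2 H \left(-4 + 3 H\right)$ ($N{\left(H \right)} = \left(-4 + 3 H\right) 2 H = 2 H \left(-4 + 3 H\right)$)
$\frac{N{\left(4 \right)}}{R{\left(-79 \right)}} = \frac{2 \cdot 4 \left(-4 + 3 \cdot 4\right)}{\left(-2\right) \left(-79\right)} = \frac{2 \cdot 4 \left(-4 + 12\right)}{158} = 2 \cdot 4 \cdot 8 \cdot \frac{1}{158} = 64 \cdot \frac{1}{158} = \frac{32}{79}$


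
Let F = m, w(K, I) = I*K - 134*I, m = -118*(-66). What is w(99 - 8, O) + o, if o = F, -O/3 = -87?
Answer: -3435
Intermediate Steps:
O = 261 (O = -3*(-87) = 261)
m = 7788
w(K, I) = -134*I + I*K
F = 7788
o = 7788
w(99 - 8, O) + o = 261*(-134 + (99 - 8)) + 7788 = 261*(-134 + 91) + 7788 = 261*(-43) + 7788 = -11223 + 7788 = -3435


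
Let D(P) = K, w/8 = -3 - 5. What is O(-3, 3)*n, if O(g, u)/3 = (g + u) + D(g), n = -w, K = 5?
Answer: 960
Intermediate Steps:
w = -64 (w = 8*(-3 - 5) = 8*(-8) = -64)
D(P) = 5
n = 64 (n = -1*(-64) = 64)
O(g, u) = 15 + 3*g + 3*u (O(g, u) = 3*((g + u) + 5) = 3*(5 + g + u) = 15 + 3*g + 3*u)
O(-3, 3)*n = (15 + 3*(-3) + 3*3)*64 = (15 - 9 + 9)*64 = 15*64 = 960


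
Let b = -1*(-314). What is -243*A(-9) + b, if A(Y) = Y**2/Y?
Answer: 2501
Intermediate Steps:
b = 314
A(Y) = Y
-243*A(-9) + b = -243*(-9) + 314 = 2187 + 314 = 2501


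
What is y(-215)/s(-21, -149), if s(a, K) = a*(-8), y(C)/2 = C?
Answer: -215/84 ≈ -2.5595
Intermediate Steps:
y(C) = 2*C
s(a, K) = -8*a
y(-215)/s(-21, -149) = (2*(-215))/((-8*(-21))) = -430/168 = -430*1/168 = -215/84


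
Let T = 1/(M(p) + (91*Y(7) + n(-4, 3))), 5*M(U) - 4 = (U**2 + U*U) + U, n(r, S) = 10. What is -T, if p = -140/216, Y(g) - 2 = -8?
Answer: 3645/1950664 ≈ 0.0018686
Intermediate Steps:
Y(g) = -6 (Y(g) = 2 - 8 = -6)
p = -35/54 (p = -140*1/216 = -35/54 ≈ -0.64815)
M(U) = 4/5 + U/5 + 2*U**2/5 (M(U) = 4/5 + ((U**2 + U*U) + U)/5 = 4/5 + ((U**2 + U**2) + U)/5 = 4/5 + (2*U**2 + U)/5 = 4/5 + (U + 2*U**2)/5 = 4/5 + (U/5 + 2*U**2/5) = 4/5 + U/5 + 2*U**2/5)
T = -3645/1950664 (T = 1/((4/5 + (1/5)*(-35/54) + 2*(-35/54)**2/5) + (91*(-6) + 10)) = 1/((4/5 - 7/54 + (2/5)*(1225/2916)) + (-546 + 10)) = 1/((4/5 - 7/54 + 245/1458) - 536) = 1/(3056/3645 - 536) = 1/(-1950664/3645) = -3645/1950664 ≈ -0.0018686)
-T = -1*(-3645/1950664) = 3645/1950664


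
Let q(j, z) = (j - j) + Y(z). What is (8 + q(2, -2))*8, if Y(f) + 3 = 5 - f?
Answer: 96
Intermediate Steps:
Y(f) = 2 - f (Y(f) = -3 + (5 - f) = 2 - f)
q(j, z) = 2 - z (q(j, z) = (j - j) + (2 - z) = 0 + (2 - z) = 2 - z)
(8 + q(2, -2))*8 = (8 + (2 - 1*(-2)))*8 = (8 + (2 + 2))*8 = (8 + 4)*8 = 12*8 = 96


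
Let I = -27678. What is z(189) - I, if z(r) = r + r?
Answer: 28056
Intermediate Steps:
z(r) = 2*r
z(189) - I = 2*189 - 1*(-27678) = 378 + 27678 = 28056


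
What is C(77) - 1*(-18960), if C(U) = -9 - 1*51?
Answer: 18900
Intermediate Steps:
C(U) = -60 (C(U) = -9 - 51 = -60)
C(77) - 1*(-18960) = -60 - 1*(-18960) = -60 + 18960 = 18900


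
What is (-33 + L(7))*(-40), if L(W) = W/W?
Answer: 1280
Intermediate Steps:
L(W) = 1
(-33 + L(7))*(-40) = (-33 + 1)*(-40) = -32*(-40) = 1280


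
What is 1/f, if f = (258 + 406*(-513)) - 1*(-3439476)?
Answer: 1/3231456 ≈ 3.0946e-7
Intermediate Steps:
f = 3231456 (f = (258 - 208278) + 3439476 = -208020 + 3439476 = 3231456)
1/f = 1/3231456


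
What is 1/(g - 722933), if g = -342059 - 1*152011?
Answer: -1/1217003 ≈ -8.2169e-7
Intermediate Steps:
g = -494070 (g = -342059 - 152011 = -494070)
1/(g - 722933) = 1/(-494070 - 722933) = 1/(-1217003) = -1/1217003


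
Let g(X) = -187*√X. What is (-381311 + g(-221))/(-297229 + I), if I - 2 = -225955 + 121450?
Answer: 381311/401732 + 187*I*√221/401732 ≈ 0.94917 + 0.0069199*I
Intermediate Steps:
I = -104503 (I = 2 + (-225955 + 121450) = 2 - 104505 = -104503)
(-381311 + g(-221))/(-297229 + I) = (-381311 - 187*I*√221)/(-297229 - 104503) = (-381311 - 187*I*√221)/(-401732) = (-381311 - 187*I*√221)*(-1/401732) = 381311/401732 + 187*I*√221/401732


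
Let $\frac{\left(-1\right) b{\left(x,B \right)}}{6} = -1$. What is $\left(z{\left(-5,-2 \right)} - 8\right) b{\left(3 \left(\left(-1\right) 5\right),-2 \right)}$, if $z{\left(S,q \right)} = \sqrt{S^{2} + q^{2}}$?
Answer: $-48 + 6 \sqrt{29} \approx -15.689$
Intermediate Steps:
$b{\left(x,B \right)} = 6$ ($b{\left(x,B \right)} = \left(-6\right) \left(-1\right) = 6$)
$\left(z{\left(-5,-2 \right)} - 8\right) b{\left(3 \left(\left(-1\right) 5\right),-2 \right)} = \left(\sqrt{\left(-5\right)^{2} + \left(-2\right)^{2}} - 8\right) 6 = \left(\sqrt{25 + 4} - 8\right) 6 = \left(\sqrt{29} - 8\right) 6 = \left(-8 + \sqrt{29}\right) 6 = -48 + 6 \sqrt{29}$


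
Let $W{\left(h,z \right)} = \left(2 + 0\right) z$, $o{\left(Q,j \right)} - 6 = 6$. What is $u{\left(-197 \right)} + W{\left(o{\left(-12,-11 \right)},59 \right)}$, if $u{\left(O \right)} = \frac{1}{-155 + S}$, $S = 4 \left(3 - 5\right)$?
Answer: $\frac{19233}{163} \approx 117.99$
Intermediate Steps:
$S = -8$ ($S = 4 \left(-2\right) = -8$)
$o{\left(Q,j \right)} = 12$ ($o{\left(Q,j \right)} = 6 + 6 = 12$)
$W{\left(h,z \right)} = 2 z$
$u{\left(O \right)} = - \frac{1}{163}$ ($u{\left(O \right)} = \frac{1}{-155 - 8} = \frac{1}{-163} = - \frac{1}{163}$)
$u{\left(-197 \right)} + W{\left(o{\left(-12,-11 \right)},59 \right)} = - \frac{1}{163} + 2 \cdot 59 = - \frac{1}{163} + 118 = \frac{19233}{163}$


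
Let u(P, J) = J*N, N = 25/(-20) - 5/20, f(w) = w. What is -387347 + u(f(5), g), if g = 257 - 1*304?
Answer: -774553/2 ≈ -3.8728e+5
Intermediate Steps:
g = -47 (g = 257 - 304 = -47)
N = -3/2 (N = 25*(-1/20) - 5*1/20 = -5/4 - ¼ = -3/2 ≈ -1.5000)
u(P, J) = -3*J/2 (u(P, J) = J*(-3/2) = -3*J/2)
-387347 + u(f(5), g) = -387347 - 3/2*(-47) = -387347 + 141/2 = -774553/2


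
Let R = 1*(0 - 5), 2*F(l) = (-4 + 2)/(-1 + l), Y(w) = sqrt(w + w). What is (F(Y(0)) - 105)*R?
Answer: 520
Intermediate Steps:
Y(w) = sqrt(2)*sqrt(w) (Y(w) = sqrt(2*w) = sqrt(2)*sqrt(w))
F(l) = -1/(-1 + l) (F(l) = ((-4 + 2)/(-1 + l))/2 = (-2/(-1 + l))/2 = -1/(-1 + l))
R = -5 (R = 1*(-5) = -5)
(F(Y(0)) - 105)*R = (-1/(-1 + sqrt(2)*sqrt(0)) - 105)*(-5) = (-1/(-1 + sqrt(2)*0) - 105)*(-5) = (-1/(-1 + 0) - 105)*(-5) = (-1/(-1) - 105)*(-5) = (-1*(-1) - 105)*(-5) = (1 - 105)*(-5) = -104*(-5) = 520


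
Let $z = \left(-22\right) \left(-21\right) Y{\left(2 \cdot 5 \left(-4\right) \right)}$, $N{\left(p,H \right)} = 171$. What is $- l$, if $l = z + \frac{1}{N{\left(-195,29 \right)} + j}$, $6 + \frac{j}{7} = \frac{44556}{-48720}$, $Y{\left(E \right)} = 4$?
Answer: $- \frac{131406316}{71107} \approx -1848.0$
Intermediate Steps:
$j = - \frac{28073}{580}$ ($j = -42 + 7 \frac{44556}{-48720} = -42 + 7 \cdot 44556 \left(- \frac{1}{48720}\right) = -42 + 7 \left(- \frac{3713}{4060}\right) = -42 - \frac{3713}{580} = - \frac{28073}{580} \approx -48.402$)
$z = 1848$ ($z = \left(-22\right) \left(-21\right) 4 = 462 \cdot 4 = 1848$)
$l = \frac{131406316}{71107}$ ($l = 1848 + \frac{1}{171 - \frac{28073}{580}} = 1848 + \frac{1}{\frac{71107}{580}} = 1848 + \frac{580}{71107} = \frac{131406316}{71107} \approx 1848.0$)
$- l = \left(-1\right) \frac{131406316}{71107} = - \frac{131406316}{71107}$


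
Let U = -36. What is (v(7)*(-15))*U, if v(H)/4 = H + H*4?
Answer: 75600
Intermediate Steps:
v(H) = 20*H (v(H) = 4*(H + H*4) = 4*(H + 4*H) = 4*(5*H) = 20*H)
(v(7)*(-15))*U = ((20*7)*(-15))*(-36) = (140*(-15))*(-36) = -2100*(-36) = 75600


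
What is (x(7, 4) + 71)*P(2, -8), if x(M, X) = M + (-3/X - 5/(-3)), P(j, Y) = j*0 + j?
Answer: 947/6 ≈ 157.83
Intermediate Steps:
P(j, Y) = j (P(j, Y) = 0 + j = j)
x(M, X) = 5/3 + M - 3/X (x(M, X) = M + (-3/X - 5*(-⅓)) = M + (-3/X + 5/3) = M + (5/3 - 3/X) = 5/3 + M - 3/X)
(x(7, 4) + 71)*P(2, -8) = ((5/3 + 7 - 3/4) + 71)*2 = ((5/3 + 7 - 3*¼) + 71)*2 = ((5/3 + 7 - ¾) + 71)*2 = (95/12 + 71)*2 = (947/12)*2 = 947/6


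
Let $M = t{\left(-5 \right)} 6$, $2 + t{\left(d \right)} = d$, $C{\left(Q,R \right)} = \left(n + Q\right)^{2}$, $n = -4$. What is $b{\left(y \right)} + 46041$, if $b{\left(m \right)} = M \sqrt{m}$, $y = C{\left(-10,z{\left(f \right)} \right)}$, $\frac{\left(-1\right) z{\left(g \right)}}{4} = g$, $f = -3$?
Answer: $45453$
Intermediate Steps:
$z{\left(g \right)} = - 4 g$
$C{\left(Q,R \right)} = \left(-4 + Q\right)^{2}$
$y = 196$ ($y = \left(-4 - 10\right)^{2} = \left(-14\right)^{2} = 196$)
$t{\left(d \right)} = -2 + d$
$M = -42$ ($M = \left(-2 - 5\right) 6 = \left(-7\right) 6 = -42$)
$b{\left(m \right)} = - 42 \sqrt{m}$
$b{\left(y \right)} + 46041 = - 42 \sqrt{196} + 46041 = \left(-42\right) 14 + 46041 = -588 + 46041 = 45453$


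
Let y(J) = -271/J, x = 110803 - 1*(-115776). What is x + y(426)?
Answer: 96522383/426 ≈ 2.2658e+5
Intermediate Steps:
x = 226579 (x = 110803 + 115776 = 226579)
x + y(426) = 226579 - 271/426 = 96522383/426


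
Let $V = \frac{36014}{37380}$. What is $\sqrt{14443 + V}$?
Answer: $\frac{\sqrt{5045508983130}}{18690} \approx 120.18$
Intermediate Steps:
$V = \frac{18007}{18690}$ ($V = 36014 \cdot \frac{1}{37380} = \frac{18007}{18690} \approx 0.96346$)
$\sqrt{14443 + V} = \sqrt{14443 + \frac{18007}{18690}} = \sqrt{\frac{269957677}{18690}} = \frac{\sqrt{5045508983130}}{18690}$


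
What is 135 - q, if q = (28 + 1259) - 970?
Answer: -182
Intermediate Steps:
q = 317 (q = 1287 - 970 = 317)
135 - q = 135 - 1*317 = 135 - 317 = -182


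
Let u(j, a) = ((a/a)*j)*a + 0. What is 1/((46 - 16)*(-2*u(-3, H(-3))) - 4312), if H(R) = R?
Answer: -1/4852 ≈ -0.00020610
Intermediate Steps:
u(j, a) = a*j (u(j, a) = (1*j)*a + 0 = j*a + 0 = a*j + 0 = a*j)
1/((46 - 16)*(-2*u(-3, H(-3))) - 4312) = 1/((46 - 16)*(-(-6)*(-3)) - 4312) = 1/(30*(-2*9) - 4312) = 1/(30*(-18) - 4312) = 1/(-540 - 4312) = 1/(-4852) = -1/4852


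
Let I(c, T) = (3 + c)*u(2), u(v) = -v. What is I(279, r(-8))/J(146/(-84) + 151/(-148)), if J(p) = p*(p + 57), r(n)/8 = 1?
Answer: 5448050496/1445262059 ≈ 3.7696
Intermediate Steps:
r(n) = 8 (r(n) = 8*1 = 8)
I(c, T) = -6 - 2*c (I(c, T) = (3 + c)*(-1*2) = (3 + c)*(-2) = -6 - 2*c)
J(p) = p*(57 + p)
I(279, r(-8))/J(146/(-84) + 151/(-148)) = (-6 - 2*279)/(((146/(-84) + 151/(-148))*(57 + (146/(-84) + 151/(-148))))) = (-6 - 558)/(((146*(-1/84) + 151*(-1/148))*(57 + (146*(-1/84) + 151*(-1/148))))) = -564*1/((57 + (-73/42 - 151/148))*(-73/42 - 151/148)) = -564*(-3108/(8573*(57 - 8573/3108))) = -564/((-8573/3108*168583/3108)) = -564/(-1445262059/9659664) = -564*(-9659664/1445262059) = 5448050496/1445262059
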